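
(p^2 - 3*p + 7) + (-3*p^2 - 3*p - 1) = -2*p^2 - 6*p + 6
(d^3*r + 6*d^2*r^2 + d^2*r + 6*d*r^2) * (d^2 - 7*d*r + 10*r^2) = d^5*r - d^4*r^2 + d^4*r - 32*d^3*r^3 - d^3*r^2 + 60*d^2*r^4 - 32*d^2*r^3 + 60*d*r^4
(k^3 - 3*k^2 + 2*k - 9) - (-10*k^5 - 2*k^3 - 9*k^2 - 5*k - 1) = 10*k^5 + 3*k^3 + 6*k^2 + 7*k - 8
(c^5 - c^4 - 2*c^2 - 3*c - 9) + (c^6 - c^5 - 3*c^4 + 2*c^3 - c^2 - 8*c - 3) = c^6 - 4*c^4 + 2*c^3 - 3*c^2 - 11*c - 12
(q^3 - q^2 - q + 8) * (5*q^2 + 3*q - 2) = 5*q^5 - 2*q^4 - 10*q^3 + 39*q^2 + 26*q - 16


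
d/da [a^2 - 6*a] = 2*a - 6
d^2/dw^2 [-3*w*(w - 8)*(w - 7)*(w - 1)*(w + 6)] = -60*w^3 + 360*w^2 + 450*w - 2220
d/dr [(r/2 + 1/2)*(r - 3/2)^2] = (2*r - 3)*(6*r + 1)/8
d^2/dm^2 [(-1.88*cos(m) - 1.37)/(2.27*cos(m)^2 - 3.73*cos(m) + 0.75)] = (-0.850870805436279*(1 - cos(m)^2)^2 - 0.186673671050785*cos(m)^5 + 1.41398438315497*cos(m)^3 - 1.17439787253972*cos(m)^2 - 1.80544610777157*cos(m) + 1.69825488590767)/(-0.60857908847185*cos(m)^2 + 1.0*cos(m) - 0.201072386058981)^3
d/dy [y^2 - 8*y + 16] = 2*y - 8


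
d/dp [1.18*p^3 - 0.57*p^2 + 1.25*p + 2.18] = 3.54*p^2 - 1.14*p + 1.25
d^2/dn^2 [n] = 0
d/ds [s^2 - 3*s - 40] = 2*s - 3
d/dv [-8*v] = -8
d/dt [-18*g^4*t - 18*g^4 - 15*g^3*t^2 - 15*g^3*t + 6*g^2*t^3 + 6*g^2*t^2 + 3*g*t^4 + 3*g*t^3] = 3*g*(-6*g^3 - 10*g^2*t - 5*g^2 + 6*g*t^2 + 4*g*t + 4*t^3 + 3*t^2)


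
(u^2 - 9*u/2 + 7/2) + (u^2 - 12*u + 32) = 2*u^2 - 33*u/2 + 71/2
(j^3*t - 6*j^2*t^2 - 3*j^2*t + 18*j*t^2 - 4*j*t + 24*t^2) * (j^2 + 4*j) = j^5*t - 6*j^4*t^2 + j^4*t - 6*j^3*t^2 - 16*j^3*t + 96*j^2*t^2 - 16*j^2*t + 96*j*t^2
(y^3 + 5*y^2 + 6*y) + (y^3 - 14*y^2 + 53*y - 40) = 2*y^3 - 9*y^2 + 59*y - 40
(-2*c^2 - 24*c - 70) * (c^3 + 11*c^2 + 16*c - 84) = -2*c^5 - 46*c^4 - 366*c^3 - 986*c^2 + 896*c + 5880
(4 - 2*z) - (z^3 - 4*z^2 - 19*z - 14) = -z^3 + 4*z^2 + 17*z + 18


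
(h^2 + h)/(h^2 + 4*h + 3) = h/(h + 3)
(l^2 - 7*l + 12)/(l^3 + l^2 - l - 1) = (l^2 - 7*l + 12)/(l^3 + l^2 - l - 1)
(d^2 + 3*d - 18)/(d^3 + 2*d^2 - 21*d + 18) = 1/(d - 1)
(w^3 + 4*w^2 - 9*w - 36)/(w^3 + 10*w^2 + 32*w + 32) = (w^2 - 9)/(w^2 + 6*w + 8)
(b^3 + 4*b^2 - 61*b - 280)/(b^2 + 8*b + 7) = (b^2 - 3*b - 40)/(b + 1)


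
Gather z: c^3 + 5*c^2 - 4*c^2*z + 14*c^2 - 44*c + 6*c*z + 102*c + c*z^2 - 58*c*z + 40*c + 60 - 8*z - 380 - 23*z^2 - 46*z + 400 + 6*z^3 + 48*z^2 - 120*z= c^3 + 19*c^2 + 98*c + 6*z^3 + z^2*(c + 25) + z*(-4*c^2 - 52*c - 174) + 80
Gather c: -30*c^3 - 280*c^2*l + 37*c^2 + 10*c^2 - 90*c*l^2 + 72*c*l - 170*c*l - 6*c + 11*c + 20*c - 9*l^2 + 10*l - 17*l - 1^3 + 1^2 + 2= -30*c^3 + c^2*(47 - 280*l) + c*(-90*l^2 - 98*l + 25) - 9*l^2 - 7*l + 2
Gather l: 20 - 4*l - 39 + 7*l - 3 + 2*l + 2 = 5*l - 20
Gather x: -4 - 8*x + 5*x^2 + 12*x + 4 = 5*x^2 + 4*x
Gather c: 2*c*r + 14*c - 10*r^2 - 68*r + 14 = c*(2*r + 14) - 10*r^2 - 68*r + 14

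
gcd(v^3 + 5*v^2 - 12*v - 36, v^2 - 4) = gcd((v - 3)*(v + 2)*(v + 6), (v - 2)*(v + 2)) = v + 2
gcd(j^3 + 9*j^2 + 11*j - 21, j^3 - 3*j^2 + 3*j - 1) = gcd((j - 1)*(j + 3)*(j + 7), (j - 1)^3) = j - 1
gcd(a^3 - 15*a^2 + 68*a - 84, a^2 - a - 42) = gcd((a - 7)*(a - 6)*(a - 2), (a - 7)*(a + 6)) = a - 7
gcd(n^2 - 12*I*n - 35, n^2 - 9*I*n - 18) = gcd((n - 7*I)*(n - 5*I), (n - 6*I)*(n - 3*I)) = 1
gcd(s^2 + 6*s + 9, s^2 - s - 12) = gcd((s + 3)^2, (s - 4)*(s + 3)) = s + 3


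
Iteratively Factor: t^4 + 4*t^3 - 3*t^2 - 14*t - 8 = (t + 1)*(t^3 + 3*t^2 - 6*t - 8) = (t - 2)*(t + 1)*(t^2 + 5*t + 4) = (t - 2)*(t + 1)*(t + 4)*(t + 1)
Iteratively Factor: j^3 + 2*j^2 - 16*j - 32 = (j + 2)*(j^2 - 16) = (j + 2)*(j + 4)*(j - 4)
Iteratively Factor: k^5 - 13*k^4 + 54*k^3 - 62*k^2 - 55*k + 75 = (k + 1)*(k^4 - 14*k^3 + 68*k^2 - 130*k + 75) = (k - 5)*(k + 1)*(k^3 - 9*k^2 + 23*k - 15) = (k - 5)*(k - 1)*(k + 1)*(k^2 - 8*k + 15) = (k - 5)^2*(k - 1)*(k + 1)*(k - 3)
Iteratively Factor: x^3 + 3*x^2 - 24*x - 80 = (x + 4)*(x^2 - x - 20) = (x - 5)*(x + 4)*(x + 4)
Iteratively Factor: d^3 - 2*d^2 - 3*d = (d + 1)*(d^2 - 3*d) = d*(d + 1)*(d - 3)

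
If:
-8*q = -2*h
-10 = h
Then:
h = -10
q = -5/2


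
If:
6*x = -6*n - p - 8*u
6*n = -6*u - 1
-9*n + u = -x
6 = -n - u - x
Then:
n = -3/5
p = 527/15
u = 13/30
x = -35/6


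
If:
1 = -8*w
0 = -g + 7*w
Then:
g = -7/8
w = -1/8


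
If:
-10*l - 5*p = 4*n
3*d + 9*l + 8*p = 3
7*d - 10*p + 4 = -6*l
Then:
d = 46*p/15 - 6/5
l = 11/15 - 86*p/45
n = 127*p/36 - 11/6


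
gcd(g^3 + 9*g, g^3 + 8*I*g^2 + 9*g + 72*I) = g^2 + 9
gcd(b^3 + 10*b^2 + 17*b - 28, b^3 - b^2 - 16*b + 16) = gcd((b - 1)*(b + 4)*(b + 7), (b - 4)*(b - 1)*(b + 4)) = b^2 + 3*b - 4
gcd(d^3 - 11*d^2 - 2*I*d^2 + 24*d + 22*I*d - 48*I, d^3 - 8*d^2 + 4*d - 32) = d^2 + d*(-8 - 2*I) + 16*I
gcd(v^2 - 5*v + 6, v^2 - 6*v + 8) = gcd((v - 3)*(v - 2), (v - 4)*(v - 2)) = v - 2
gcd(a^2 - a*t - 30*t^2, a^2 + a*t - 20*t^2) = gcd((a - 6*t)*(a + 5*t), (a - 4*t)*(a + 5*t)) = a + 5*t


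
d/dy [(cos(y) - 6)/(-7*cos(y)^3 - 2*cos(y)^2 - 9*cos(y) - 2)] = 4*(348*sin(y) + 34*sin(2*y) + 124*sin(3*y) - 7*sin(4*y))/(57*cos(y) + 4*cos(2*y) + 7*cos(3*y) + 12)^2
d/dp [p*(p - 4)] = 2*p - 4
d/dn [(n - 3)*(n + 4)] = 2*n + 1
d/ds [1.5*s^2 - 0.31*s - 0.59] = 3.0*s - 0.31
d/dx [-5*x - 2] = -5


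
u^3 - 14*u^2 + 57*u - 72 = (u - 8)*(u - 3)^2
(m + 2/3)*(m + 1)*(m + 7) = m^3 + 26*m^2/3 + 37*m/3 + 14/3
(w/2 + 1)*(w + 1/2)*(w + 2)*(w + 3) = w^4/2 + 15*w^3/4 + 39*w^2/4 + 10*w + 3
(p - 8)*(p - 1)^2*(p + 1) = p^4 - 9*p^3 + 7*p^2 + 9*p - 8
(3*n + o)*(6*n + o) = 18*n^2 + 9*n*o + o^2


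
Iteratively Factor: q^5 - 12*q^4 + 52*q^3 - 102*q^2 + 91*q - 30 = (q - 2)*(q^4 - 10*q^3 + 32*q^2 - 38*q + 15) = (q - 5)*(q - 2)*(q^3 - 5*q^2 + 7*q - 3) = (q - 5)*(q - 2)*(q - 1)*(q^2 - 4*q + 3) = (q - 5)*(q - 3)*(q - 2)*(q - 1)*(q - 1)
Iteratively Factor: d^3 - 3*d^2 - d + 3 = (d - 1)*(d^2 - 2*d - 3) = (d - 3)*(d - 1)*(d + 1)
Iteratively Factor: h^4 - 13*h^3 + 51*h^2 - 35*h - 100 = (h - 4)*(h^3 - 9*h^2 + 15*h + 25) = (h - 5)*(h - 4)*(h^2 - 4*h - 5) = (h - 5)*(h - 4)*(h + 1)*(h - 5)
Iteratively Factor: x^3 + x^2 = (x)*(x^2 + x) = x^2*(x + 1)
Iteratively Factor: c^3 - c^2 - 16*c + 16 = (c + 4)*(c^2 - 5*c + 4) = (c - 1)*(c + 4)*(c - 4)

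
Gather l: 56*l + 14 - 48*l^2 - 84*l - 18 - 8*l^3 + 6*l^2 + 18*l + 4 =-8*l^3 - 42*l^2 - 10*l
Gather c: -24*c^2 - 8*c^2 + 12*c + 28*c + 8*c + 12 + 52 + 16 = -32*c^2 + 48*c + 80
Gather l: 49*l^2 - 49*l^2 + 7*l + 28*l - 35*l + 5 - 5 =0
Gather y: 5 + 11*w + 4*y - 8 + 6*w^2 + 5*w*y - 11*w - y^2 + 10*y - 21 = 6*w^2 - y^2 + y*(5*w + 14) - 24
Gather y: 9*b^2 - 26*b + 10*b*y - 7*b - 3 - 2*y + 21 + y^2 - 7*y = 9*b^2 - 33*b + y^2 + y*(10*b - 9) + 18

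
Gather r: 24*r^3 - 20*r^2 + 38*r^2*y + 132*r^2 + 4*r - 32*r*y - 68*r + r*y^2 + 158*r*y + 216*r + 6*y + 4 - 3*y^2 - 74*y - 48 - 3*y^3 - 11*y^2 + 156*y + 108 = 24*r^3 + r^2*(38*y + 112) + r*(y^2 + 126*y + 152) - 3*y^3 - 14*y^2 + 88*y + 64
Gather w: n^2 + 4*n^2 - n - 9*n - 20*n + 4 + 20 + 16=5*n^2 - 30*n + 40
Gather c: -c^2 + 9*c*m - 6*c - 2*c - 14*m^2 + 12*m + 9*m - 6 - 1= -c^2 + c*(9*m - 8) - 14*m^2 + 21*m - 7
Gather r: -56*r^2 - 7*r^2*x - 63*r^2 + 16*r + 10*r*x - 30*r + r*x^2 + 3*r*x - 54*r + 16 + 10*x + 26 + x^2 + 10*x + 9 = r^2*(-7*x - 119) + r*(x^2 + 13*x - 68) + x^2 + 20*x + 51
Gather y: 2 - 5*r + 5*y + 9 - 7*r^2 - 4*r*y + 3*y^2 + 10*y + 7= -7*r^2 - 5*r + 3*y^2 + y*(15 - 4*r) + 18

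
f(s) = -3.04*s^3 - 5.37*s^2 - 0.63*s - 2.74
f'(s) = -9.12*s^2 - 10.74*s - 0.63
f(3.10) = -146.86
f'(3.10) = -121.57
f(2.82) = -115.40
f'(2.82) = -103.44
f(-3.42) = 58.21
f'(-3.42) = -70.57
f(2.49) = -84.54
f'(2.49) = -83.92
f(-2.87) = 26.70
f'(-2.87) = -44.93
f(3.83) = -254.72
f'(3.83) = -175.54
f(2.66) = -99.63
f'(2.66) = -93.73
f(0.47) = -4.54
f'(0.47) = -7.69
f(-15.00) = 9058.46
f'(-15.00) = -1891.53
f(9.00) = -2659.54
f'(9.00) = -836.01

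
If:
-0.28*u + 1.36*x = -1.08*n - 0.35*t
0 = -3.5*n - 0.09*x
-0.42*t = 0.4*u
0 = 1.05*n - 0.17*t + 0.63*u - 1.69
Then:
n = -0.03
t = -2.06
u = 2.17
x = 1.00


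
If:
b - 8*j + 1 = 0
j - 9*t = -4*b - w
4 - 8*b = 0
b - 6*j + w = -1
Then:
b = 1/2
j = 3/16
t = 29/144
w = -3/8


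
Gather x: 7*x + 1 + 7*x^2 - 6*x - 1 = 7*x^2 + x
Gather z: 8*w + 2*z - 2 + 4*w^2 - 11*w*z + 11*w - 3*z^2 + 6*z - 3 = 4*w^2 + 19*w - 3*z^2 + z*(8 - 11*w) - 5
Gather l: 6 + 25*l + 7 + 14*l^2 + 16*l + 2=14*l^2 + 41*l + 15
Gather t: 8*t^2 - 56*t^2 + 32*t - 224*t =-48*t^2 - 192*t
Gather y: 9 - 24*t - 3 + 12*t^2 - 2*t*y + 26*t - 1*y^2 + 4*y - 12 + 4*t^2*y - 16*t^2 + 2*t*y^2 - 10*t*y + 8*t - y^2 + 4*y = -4*t^2 + 10*t + y^2*(2*t - 2) + y*(4*t^2 - 12*t + 8) - 6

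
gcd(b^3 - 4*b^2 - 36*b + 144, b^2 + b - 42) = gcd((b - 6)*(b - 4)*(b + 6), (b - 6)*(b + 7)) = b - 6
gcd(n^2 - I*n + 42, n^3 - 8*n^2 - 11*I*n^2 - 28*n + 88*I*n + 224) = n - 7*I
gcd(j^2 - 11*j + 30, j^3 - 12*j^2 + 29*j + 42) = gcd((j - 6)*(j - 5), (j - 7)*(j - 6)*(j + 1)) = j - 6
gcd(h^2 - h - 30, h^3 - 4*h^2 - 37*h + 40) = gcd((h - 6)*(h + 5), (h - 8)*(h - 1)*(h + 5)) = h + 5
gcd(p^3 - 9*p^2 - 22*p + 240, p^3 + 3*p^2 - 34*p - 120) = p^2 - p - 30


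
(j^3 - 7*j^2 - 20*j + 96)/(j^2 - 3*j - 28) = (j^2 - 11*j + 24)/(j - 7)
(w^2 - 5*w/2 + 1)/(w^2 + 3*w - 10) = (w - 1/2)/(w + 5)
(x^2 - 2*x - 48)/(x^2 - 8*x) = (x + 6)/x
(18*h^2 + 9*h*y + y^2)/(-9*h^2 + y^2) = (6*h + y)/(-3*h + y)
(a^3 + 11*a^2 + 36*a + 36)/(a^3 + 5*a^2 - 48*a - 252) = (a^2 + 5*a + 6)/(a^2 - a - 42)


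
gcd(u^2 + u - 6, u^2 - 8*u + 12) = u - 2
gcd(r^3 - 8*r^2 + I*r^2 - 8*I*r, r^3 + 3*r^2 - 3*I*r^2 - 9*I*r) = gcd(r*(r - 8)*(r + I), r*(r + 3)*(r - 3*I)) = r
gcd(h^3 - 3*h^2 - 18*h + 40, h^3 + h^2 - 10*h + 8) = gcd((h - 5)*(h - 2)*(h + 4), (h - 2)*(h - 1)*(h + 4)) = h^2 + 2*h - 8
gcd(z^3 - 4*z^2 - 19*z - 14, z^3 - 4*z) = z + 2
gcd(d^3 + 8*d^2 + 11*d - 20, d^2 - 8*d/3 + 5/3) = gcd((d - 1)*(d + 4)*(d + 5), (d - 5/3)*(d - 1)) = d - 1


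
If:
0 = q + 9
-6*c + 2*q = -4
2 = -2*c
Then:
No Solution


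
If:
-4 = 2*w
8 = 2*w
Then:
No Solution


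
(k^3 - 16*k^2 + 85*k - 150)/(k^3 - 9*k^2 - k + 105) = (k^2 - 11*k + 30)/(k^2 - 4*k - 21)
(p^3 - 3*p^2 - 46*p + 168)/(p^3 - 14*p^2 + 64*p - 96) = (p + 7)/(p - 4)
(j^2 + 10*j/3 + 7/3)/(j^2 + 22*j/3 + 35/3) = (j + 1)/(j + 5)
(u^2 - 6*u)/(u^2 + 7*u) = (u - 6)/(u + 7)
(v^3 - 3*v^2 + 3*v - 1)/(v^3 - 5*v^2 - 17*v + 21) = (v^2 - 2*v + 1)/(v^2 - 4*v - 21)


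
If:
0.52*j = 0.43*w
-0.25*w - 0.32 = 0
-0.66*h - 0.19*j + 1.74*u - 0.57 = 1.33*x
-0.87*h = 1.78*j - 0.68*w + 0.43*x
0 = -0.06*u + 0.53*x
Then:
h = 1.13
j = -1.06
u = 0.70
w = -1.28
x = 0.08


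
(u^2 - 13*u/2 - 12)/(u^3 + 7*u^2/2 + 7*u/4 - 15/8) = 4*(u - 8)/(4*u^2 + 8*u - 5)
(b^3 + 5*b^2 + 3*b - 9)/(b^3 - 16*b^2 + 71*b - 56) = (b^2 + 6*b + 9)/(b^2 - 15*b + 56)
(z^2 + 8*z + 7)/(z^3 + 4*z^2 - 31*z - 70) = (z + 1)/(z^2 - 3*z - 10)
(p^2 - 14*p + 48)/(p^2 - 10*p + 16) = (p - 6)/(p - 2)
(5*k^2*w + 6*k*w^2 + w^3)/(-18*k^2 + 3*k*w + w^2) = w*(5*k^2 + 6*k*w + w^2)/(-18*k^2 + 3*k*w + w^2)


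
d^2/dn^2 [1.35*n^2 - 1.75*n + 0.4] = 2.70000000000000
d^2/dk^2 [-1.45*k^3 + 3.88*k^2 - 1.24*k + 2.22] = 7.76 - 8.7*k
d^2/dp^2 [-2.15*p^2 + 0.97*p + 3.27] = -4.30000000000000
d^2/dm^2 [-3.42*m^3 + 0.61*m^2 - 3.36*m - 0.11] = 1.22 - 20.52*m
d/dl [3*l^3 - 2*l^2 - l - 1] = 9*l^2 - 4*l - 1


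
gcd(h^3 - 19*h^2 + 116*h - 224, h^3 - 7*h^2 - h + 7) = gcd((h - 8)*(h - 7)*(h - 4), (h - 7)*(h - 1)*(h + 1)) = h - 7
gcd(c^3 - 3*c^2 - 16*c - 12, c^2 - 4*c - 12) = c^2 - 4*c - 12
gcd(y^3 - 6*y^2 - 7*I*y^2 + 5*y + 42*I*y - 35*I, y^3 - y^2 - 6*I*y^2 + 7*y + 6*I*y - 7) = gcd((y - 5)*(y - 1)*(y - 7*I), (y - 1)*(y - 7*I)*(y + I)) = y^2 + y*(-1 - 7*I) + 7*I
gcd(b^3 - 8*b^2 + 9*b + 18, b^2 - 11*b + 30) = b - 6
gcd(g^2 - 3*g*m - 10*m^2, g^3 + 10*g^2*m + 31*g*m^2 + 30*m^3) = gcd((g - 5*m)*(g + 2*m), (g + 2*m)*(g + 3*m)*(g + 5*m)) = g + 2*m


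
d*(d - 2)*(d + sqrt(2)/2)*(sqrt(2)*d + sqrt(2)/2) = sqrt(2)*d^4 - 3*sqrt(2)*d^3/2 + d^3 - 3*d^2/2 - sqrt(2)*d^2 - d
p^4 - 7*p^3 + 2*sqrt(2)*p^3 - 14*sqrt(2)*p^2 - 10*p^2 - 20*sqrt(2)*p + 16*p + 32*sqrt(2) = (p - 8)*(p - 1)*(p + 2)*(p + 2*sqrt(2))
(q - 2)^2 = q^2 - 4*q + 4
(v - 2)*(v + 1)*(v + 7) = v^3 + 6*v^2 - 9*v - 14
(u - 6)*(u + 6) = u^2 - 36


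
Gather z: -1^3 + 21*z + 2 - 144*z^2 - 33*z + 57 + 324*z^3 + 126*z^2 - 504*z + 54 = 324*z^3 - 18*z^2 - 516*z + 112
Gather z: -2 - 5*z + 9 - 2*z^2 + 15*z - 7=-2*z^2 + 10*z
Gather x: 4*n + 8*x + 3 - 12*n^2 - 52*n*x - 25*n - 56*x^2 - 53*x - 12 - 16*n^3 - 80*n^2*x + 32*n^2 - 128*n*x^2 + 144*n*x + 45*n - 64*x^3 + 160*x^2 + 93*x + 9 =-16*n^3 + 20*n^2 + 24*n - 64*x^3 + x^2*(104 - 128*n) + x*(-80*n^2 + 92*n + 48)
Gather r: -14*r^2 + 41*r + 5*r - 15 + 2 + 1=-14*r^2 + 46*r - 12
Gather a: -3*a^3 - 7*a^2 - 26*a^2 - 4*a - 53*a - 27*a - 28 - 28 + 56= -3*a^3 - 33*a^2 - 84*a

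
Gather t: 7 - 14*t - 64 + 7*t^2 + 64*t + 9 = 7*t^2 + 50*t - 48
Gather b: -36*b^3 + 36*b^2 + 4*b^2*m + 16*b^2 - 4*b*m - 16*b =-36*b^3 + b^2*(4*m + 52) + b*(-4*m - 16)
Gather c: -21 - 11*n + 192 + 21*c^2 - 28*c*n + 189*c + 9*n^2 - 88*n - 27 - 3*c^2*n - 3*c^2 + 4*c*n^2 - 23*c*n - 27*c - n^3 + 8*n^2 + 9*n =c^2*(18 - 3*n) + c*(4*n^2 - 51*n + 162) - n^3 + 17*n^2 - 90*n + 144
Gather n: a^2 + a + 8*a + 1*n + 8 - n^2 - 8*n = a^2 + 9*a - n^2 - 7*n + 8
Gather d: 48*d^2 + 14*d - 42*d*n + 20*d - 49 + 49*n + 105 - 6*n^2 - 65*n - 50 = 48*d^2 + d*(34 - 42*n) - 6*n^2 - 16*n + 6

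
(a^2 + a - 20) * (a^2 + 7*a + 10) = a^4 + 8*a^3 - 3*a^2 - 130*a - 200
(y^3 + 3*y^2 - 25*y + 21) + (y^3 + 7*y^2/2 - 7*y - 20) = 2*y^3 + 13*y^2/2 - 32*y + 1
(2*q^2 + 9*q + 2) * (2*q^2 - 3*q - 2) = 4*q^4 + 12*q^3 - 27*q^2 - 24*q - 4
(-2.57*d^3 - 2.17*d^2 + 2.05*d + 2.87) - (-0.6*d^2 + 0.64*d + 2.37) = -2.57*d^3 - 1.57*d^2 + 1.41*d + 0.5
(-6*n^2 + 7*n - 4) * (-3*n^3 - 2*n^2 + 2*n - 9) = 18*n^5 - 9*n^4 - 14*n^3 + 76*n^2 - 71*n + 36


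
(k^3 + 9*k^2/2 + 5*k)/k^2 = k + 9/2 + 5/k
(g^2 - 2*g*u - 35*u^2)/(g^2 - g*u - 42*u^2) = (g + 5*u)/(g + 6*u)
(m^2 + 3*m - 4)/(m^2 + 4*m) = (m - 1)/m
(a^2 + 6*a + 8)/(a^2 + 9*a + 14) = (a + 4)/(a + 7)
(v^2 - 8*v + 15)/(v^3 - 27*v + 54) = (v - 5)/(v^2 + 3*v - 18)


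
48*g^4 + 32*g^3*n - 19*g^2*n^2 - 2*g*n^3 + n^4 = (-4*g + n)*(-3*g + n)*(g + n)*(4*g + n)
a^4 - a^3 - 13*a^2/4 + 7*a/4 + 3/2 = (a - 2)*(a - 1)*(a + 1/2)*(a + 3/2)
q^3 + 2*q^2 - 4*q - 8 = (q - 2)*(q + 2)^2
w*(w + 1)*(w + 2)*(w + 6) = w^4 + 9*w^3 + 20*w^2 + 12*w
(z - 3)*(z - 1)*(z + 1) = z^3 - 3*z^2 - z + 3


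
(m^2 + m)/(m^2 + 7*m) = (m + 1)/(m + 7)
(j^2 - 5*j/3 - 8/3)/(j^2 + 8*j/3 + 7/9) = 3*(3*j^2 - 5*j - 8)/(9*j^2 + 24*j + 7)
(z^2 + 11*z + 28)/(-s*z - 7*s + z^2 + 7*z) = (z + 4)/(-s + z)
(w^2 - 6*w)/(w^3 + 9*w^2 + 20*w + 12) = w*(w - 6)/(w^3 + 9*w^2 + 20*w + 12)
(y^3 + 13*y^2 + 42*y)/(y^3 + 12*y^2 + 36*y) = (y + 7)/(y + 6)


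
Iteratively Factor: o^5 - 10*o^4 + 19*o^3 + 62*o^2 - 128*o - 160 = (o + 1)*(o^4 - 11*o^3 + 30*o^2 + 32*o - 160) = (o - 4)*(o + 1)*(o^3 - 7*o^2 + 2*o + 40) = (o - 5)*(o - 4)*(o + 1)*(o^2 - 2*o - 8) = (o - 5)*(o - 4)*(o + 1)*(o + 2)*(o - 4)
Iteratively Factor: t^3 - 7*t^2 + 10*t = (t - 5)*(t^2 - 2*t) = t*(t - 5)*(t - 2)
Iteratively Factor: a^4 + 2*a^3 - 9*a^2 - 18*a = (a - 3)*(a^3 + 5*a^2 + 6*a) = (a - 3)*(a + 2)*(a^2 + 3*a) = (a - 3)*(a + 2)*(a + 3)*(a)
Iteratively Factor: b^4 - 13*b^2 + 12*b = (b)*(b^3 - 13*b + 12) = b*(b - 1)*(b^2 + b - 12) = b*(b - 1)*(b + 4)*(b - 3)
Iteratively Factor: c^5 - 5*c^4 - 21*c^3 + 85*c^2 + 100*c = (c)*(c^4 - 5*c^3 - 21*c^2 + 85*c + 100) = c*(c + 1)*(c^3 - 6*c^2 - 15*c + 100) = c*(c - 5)*(c + 1)*(c^2 - c - 20) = c*(c - 5)^2*(c + 1)*(c + 4)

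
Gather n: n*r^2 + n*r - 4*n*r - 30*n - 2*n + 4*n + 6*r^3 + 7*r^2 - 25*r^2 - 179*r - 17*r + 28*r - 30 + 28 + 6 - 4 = n*(r^2 - 3*r - 28) + 6*r^3 - 18*r^2 - 168*r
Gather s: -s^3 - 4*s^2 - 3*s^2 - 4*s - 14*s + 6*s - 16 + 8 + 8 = -s^3 - 7*s^2 - 12*s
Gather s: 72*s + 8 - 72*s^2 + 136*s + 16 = -72*s^2 + 208*s + 24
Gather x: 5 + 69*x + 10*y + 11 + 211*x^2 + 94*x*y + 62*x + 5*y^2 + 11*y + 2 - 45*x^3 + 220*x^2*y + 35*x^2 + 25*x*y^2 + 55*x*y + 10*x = -45*x^3 + x^2*(220*y + 246) + x*(25*y^2 + 149*y + 141) + 5*y^2 + 21*y + 18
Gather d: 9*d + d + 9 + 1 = 10*d + 10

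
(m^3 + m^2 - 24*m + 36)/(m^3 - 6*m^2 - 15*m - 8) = (-m^3 - m^2 + 24*m - 36)/(-m^3 + 6*m^2 + 15*m + 8)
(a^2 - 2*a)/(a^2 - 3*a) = (a - 2)/(a - 3)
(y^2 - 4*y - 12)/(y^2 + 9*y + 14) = (y - 6)/(y + 7)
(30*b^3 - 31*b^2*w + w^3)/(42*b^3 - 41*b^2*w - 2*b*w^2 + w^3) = (-5*b + w)/(-7*b + w)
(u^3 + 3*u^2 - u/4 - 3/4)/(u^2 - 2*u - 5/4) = (2*u^2 + 5*u - 3)/(2*u - 5)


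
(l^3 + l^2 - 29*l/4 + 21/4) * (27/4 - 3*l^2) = -3*l^5 - 3*l^4 + 57*l^3/2 - 9*l^2 - 783*l/16 + 567/16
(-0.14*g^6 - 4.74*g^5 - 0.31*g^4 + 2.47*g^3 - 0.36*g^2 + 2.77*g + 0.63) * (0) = 0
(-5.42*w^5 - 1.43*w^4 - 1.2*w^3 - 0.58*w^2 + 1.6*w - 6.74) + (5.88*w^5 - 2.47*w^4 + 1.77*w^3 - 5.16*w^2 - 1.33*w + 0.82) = 0.46*w^5 - 3.9*w^4 + 0.57*w^3 - 5.74*w^2 + 0.27*w - 5.92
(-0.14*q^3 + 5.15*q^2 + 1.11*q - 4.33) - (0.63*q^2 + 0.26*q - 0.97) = -0.14*q^3 + 4.52*q^2 + 0.85*q - 3.36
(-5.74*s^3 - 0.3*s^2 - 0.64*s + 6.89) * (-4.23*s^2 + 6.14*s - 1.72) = 24.2802*s^5 - 33.9746*s^4 + 10.738*s^3 - 32.5583*s^2 + 43.4054*s - 11.8508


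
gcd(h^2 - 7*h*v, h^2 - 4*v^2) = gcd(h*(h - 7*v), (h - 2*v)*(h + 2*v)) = 1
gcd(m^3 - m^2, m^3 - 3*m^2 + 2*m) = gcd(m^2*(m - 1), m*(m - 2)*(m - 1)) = m^2 - m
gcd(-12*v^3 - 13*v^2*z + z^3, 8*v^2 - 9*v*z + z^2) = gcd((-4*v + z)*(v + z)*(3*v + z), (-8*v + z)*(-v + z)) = 1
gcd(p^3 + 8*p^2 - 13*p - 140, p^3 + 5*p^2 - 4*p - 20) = p + 5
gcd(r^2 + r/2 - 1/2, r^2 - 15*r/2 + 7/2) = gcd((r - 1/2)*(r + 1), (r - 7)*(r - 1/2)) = r - 1/2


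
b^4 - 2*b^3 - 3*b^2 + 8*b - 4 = (b - 2)*(b - 1)^2*(b + 2)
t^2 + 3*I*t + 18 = (t - 3*I)*(t + 6*I)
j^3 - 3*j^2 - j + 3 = (j - 3)*(j - 1)*(j + 1)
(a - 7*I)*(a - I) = a^2 - 8*I*a - 7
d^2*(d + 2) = d^3 + 2*d^2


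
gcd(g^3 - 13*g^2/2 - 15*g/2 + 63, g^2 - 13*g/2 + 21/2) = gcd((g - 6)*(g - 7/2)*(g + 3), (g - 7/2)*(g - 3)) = g - 7/2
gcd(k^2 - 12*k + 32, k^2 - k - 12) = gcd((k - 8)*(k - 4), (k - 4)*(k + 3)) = k - 4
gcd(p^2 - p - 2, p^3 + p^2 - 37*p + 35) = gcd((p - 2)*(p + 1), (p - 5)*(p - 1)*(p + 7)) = 1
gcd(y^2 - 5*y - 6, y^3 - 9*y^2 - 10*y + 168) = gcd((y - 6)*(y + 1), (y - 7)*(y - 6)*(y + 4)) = y - 6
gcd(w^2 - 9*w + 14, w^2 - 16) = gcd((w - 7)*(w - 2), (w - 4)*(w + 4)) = 1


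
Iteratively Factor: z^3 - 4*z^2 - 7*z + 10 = (z - 1)*(z^2 - 3*z - 10) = (z - 5)*(z - 1)*(z + 2)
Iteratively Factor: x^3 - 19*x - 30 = (x + 2)*(x^2 - 2*x - 15) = (x + 2)*(x + 3)*(x - 5)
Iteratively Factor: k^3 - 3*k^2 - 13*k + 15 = (k + 3)*(k^2 - 6*k + 5) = (k - 1)*(k + 3)*(k - 5)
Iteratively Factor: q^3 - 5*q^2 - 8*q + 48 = (q + 3)*(q^2 - 8*q + 16) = (q - 4)*(q + 3)*(q - 4)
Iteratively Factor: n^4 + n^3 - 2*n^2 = (n - 1)*(n^3 + 2*n^2) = n*(n - 1)*(n^2 + 2*n) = n*(n - 1)*(n + 2)*(n)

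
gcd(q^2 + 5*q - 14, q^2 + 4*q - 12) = q - 2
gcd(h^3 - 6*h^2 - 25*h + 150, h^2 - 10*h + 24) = h - 6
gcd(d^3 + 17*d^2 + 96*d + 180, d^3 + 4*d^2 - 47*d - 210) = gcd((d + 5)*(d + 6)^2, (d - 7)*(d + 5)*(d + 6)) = d^2 + 11*d + 30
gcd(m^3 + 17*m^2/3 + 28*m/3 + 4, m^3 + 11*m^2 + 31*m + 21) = m + 3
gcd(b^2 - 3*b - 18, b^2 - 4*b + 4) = 1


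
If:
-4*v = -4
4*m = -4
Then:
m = -1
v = 1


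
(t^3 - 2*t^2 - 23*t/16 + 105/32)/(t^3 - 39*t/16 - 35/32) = (2*t - 3)/(2*t + 1)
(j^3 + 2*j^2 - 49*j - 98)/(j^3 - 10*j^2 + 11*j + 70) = (j + 7)/(j - 5)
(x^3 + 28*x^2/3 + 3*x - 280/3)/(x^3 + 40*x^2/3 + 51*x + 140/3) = (3*x - 8)/(3*x + 4)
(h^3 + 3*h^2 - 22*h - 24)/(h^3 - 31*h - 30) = (h^2 + 2*h - 24)/(h^2 - h - 30)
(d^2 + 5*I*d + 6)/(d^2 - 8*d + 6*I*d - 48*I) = (d - I)/(d - 8)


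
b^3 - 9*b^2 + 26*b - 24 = (b - 4)*(b - 3)*(b - 2)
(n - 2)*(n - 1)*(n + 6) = n^3 + 3*n^2 - 16*n + 12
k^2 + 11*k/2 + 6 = (k + 3/2)*(k + 4)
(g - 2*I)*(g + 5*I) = g^2 + 3*I*g + 10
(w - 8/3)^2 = w^2 - 16*w/3 + 64/9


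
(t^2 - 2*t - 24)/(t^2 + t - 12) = (t - 6)/(t - 3)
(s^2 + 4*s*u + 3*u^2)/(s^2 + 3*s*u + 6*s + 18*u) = (s + u)/(s + 6)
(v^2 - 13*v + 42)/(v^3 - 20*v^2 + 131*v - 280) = (v - 6)/(v^2 - 13*v + 40)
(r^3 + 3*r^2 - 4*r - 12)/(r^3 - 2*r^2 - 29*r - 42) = (r - 2)/(r - 7)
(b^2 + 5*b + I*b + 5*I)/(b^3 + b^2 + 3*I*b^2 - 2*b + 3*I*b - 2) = (b + 5)/(b^2 + b*(1 + 2*I) + 2*I)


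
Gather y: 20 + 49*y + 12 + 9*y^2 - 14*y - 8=9*y^2 + 35*y + 24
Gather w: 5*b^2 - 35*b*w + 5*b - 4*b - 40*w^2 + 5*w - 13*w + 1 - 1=5*b^2 + b - 40*w^2 + w*(-35*b - 8)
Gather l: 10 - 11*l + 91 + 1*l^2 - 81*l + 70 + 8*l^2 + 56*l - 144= 9*l^2 - 36*l + 27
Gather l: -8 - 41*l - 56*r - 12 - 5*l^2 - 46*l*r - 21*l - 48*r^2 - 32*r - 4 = -5*l^2 + l*(-46*r - 62) - 48*r^2 - 88*r - 24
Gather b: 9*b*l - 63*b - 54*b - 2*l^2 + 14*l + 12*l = b*(9*l - 117) - 2*l^2 + 26*l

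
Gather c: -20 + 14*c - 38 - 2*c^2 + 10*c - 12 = -2*c^2 + 24*c - 70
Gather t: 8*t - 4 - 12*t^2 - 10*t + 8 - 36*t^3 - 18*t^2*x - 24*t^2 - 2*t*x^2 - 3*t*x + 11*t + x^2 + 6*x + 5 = -36*t^3 + t^2*(-18*x - 36) + t*(-2*x^2 - 3*x + 9) + x^2 + 6*x + 9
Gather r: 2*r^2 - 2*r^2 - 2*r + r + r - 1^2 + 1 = 0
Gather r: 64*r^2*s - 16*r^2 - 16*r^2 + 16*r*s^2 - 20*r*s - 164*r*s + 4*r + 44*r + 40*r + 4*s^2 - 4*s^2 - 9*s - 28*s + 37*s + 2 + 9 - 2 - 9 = r^2*(64*s - 32) + r*(16*s^2 - 184*s + 88)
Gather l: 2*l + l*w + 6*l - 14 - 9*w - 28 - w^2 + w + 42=l*(w + 8) - w^2 - 8*w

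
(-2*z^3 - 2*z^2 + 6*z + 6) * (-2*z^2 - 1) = 4*z^5 + 4*z^4 - 10*z^3 - 10*z^2 - 6*z - 6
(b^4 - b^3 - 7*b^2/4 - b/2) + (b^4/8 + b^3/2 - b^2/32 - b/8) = 9*b^4/8 - b^3/2 - 57*b^2/32 - 5*b/8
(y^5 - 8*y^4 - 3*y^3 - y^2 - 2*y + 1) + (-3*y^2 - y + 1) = y^5 - 8*y^4 - 3*y^3 - 4*y^2 - 3*y + 2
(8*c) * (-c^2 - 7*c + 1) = -8*c^3 - 56*c^2 + 8*c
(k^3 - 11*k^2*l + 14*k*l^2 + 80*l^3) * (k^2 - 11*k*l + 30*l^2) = k^5 - 22*k^4*l + 165*k^3*l^2 - 404*k^2*l^3 - 460*k*l^4 + 2400*l^5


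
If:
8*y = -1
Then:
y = -1/8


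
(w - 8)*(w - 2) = w^2 - 10*w + 16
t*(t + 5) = t^2 + 5*t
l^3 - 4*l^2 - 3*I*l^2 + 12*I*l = l*(l - 4)*(l - 3*I)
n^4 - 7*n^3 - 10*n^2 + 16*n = n*(n - 8)*(n - 1)*(n + 2)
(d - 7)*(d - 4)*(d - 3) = d^3 - 14*d^2 + 61*d - 84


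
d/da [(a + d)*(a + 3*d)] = 2*a + 4*d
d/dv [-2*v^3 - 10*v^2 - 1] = 2*v*(-3*v - 10)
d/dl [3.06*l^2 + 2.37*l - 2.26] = 6.12*l + 2.37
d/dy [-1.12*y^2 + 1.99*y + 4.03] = 1.99 - 2.24*y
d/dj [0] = 0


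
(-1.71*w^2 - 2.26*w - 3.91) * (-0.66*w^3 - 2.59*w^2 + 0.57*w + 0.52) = 1.1286*w^5 + 5.9205*w^4 + 7.4593*w^3 + 7.9495*w^2 - 3.4039*w - 2.0332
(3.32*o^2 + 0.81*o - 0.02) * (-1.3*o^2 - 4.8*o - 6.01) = -4.316*o^4 - 16.989*o^3 - 23.8152*o^2 - 4.7721*o + 0.1202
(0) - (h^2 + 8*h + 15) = -h^2 - 8*h - 15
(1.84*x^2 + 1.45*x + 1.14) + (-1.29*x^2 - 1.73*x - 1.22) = 0.55*x^2 - 0.28*x - 0.0800000000000001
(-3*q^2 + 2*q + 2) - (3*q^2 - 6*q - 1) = -6*q^2 + 8*q + 3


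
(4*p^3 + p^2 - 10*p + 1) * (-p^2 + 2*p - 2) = -4*p^5 + 7*p^4 + 4*p^3 - 23*p^2 + 22*p - 2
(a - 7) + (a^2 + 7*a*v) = a^2 + 7*a*v + a - 7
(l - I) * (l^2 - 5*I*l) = l^3 - 6*I*l^2 - 5*l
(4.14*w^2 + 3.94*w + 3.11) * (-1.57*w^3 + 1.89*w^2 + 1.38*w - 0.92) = -6.4998*w^5 + 1.6388*w^4 + 8.2771*w^3 + 7.5063*w^2 + 0.666999999999999*w - 2.8612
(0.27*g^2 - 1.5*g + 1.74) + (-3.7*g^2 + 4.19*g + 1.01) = -3.43*g^2 + 2.69*g + 2.75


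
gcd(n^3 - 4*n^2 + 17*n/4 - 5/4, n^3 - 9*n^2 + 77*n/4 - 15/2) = n^2 - 3*n + 5/4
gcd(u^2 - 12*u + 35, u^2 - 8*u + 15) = u - 5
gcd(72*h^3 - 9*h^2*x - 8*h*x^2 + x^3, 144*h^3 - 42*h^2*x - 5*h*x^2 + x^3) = 24*h^2 - 11*h*x + x^2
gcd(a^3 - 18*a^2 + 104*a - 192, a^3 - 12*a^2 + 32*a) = a^2 - 12*a + 32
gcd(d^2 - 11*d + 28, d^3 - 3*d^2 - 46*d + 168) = d - 4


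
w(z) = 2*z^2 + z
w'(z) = 4*z + 1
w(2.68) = 17.04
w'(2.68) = 11.72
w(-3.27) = 18.12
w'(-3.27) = -12.08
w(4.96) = 54.16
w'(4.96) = 20.84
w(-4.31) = 32.84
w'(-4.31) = -16.24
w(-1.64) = 3.74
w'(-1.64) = -5.56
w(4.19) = 39.30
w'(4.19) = 17.76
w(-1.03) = 1.09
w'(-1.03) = -3.12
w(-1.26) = 1.92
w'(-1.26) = -4.04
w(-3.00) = 15.00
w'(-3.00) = -11.00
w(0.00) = 0.00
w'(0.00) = 1.00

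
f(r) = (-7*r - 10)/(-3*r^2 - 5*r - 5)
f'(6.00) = -0.06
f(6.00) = 0.36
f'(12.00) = -0.02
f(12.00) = 0.19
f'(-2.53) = 0.02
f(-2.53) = -0.67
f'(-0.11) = -0.43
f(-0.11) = 2.06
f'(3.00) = -0.17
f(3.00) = 0.66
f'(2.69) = -0.20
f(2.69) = 0.72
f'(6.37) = -0.05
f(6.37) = 0.34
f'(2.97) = -0.18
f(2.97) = 0.66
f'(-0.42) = 0.55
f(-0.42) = 2.06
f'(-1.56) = 1.36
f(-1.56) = -0.20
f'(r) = (-7*r - 10)*(6*r + 5)/(-3*r^2 - 5*r - 5)^2 - 7/(-3*r^2 - 5*r - 5) = (21*r^2 + 35*r - (6*r + 5)*(7*r + 10) + 35)/(3*r^2 + 5*r + 5)^2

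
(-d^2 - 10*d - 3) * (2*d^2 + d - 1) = -2*d^4 - 21*d^3 - 15*d^2 + 7*d + 3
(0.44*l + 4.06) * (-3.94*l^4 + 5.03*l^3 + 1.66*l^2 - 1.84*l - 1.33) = -1.7336*l^5 - 13.7832*l^4 + 21.1522*l^3 + 5.93*l^2 - 8.0556*l - 5.3998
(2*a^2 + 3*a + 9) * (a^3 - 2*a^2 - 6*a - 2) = 2*a^5 - a^4 - 9*a^3 - 40*a^2 - 60*a - 18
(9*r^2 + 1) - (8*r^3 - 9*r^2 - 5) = -8*r^3 + 18*r^2 + 6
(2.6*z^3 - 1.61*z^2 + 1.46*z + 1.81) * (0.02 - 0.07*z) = -0.182*z^4 + 0.1647*z^3 - 0.1344*z^2 - 0.0975*z + 0.0362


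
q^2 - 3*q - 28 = (q - 7)*(q + 4)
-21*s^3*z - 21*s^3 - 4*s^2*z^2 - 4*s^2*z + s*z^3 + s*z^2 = (-7*s + z)*(3*s + z)*(s*z + s)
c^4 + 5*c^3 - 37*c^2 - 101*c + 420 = (c - 4)*(c - 3)*(c + 5)*(c + 7)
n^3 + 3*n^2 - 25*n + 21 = (n - 3)*(n - 1)*(n + 7)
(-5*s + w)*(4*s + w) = -20*s^2 - s*w + w^2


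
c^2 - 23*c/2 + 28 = (c - 8)*(c - 7/2)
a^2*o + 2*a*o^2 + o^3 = o*(a + o)^2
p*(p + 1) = p^2 + p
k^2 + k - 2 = (k - 1)*(k + 2)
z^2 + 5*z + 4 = (z + 1)*(z + 4)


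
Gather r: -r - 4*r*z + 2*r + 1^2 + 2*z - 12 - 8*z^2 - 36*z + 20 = r*(1 - 4*z) - 8*z^2 - 34*z + 9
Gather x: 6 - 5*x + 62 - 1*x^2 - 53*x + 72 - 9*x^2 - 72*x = -10*x^2 - 130*x + 140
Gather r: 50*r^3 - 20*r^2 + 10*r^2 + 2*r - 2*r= 50*r^3 - 10*r^2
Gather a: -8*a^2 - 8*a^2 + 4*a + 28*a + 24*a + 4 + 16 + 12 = -16*a^2 + 56*a + 32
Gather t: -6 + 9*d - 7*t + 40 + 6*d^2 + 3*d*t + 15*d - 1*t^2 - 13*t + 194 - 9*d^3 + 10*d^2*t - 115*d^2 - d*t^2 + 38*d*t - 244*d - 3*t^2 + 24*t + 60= -9*d^3 - 109*d^2 - 220*d + t^2*(-d - 4) + t*(10*d^2 + 41*d + 4) + 288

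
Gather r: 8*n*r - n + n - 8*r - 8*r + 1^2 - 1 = r*(8*n - 16)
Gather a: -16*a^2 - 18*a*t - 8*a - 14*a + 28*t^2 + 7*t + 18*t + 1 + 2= -16*a^2 + a*(-18*t - 22) + 28*t^2 + 25*t + 3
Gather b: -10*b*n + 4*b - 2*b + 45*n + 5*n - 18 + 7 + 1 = b*(2 - 10*n) + 50*n - 10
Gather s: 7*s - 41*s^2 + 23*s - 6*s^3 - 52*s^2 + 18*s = -6*s^3 - 93*s^2 + 48*s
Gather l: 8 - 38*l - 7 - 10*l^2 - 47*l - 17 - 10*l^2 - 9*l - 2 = -20*l^2 - 94*l - 18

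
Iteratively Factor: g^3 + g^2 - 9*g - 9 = (g - 3)*(g^2 + 4*g + 3) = (g - 3)*(g + 1)*(g + 3)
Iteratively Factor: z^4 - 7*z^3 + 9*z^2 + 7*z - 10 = (z - 2)*(z^3 - 5*z^2 - z + 5) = (z - 5)*(z - 2)*(z^2 - 1) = (z - 5)*(z - 2)*(z - 1)*(z + 1)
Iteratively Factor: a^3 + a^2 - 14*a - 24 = (a + 2)*(a^2 - a - 12) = (a - 4)*(a + 2)*(a + 3)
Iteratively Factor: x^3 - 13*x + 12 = (x - 1)*(x^2 + x - 12) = (x - 1)*(x + 4)*(x - 3)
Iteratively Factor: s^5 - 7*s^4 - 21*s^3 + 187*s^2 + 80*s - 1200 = (s - 5)*(s^4 - 2*s^3 - 31*s^2 + 32*s + 240) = (s - 5)*(s + 4)*(s^3 - 6*s^2 - 7*s + 60) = (s - 5)*(s - 4)*(s + 4)*(s^2 - 2*s - 15) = (s - 5)^2*(s - 4)*(s + 4)*(s + 3)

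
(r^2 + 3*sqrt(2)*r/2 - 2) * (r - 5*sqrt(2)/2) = r^3 - sqrt(2)*r^2 - 19*r/2 + 5*sqrt(2)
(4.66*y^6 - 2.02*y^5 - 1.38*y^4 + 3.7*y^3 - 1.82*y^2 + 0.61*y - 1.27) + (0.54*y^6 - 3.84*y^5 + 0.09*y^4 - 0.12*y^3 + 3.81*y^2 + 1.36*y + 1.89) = 5.2*y^6 - 5.86*y^5 - 1.29*y^4 + 3.58*y^3 + 1.99*y^2 + 1.97*y + 0.62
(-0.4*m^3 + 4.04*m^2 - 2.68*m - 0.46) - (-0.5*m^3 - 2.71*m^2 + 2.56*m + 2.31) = 0.1*m^3 + 6.75*m^2 - 5.24*m - 2.77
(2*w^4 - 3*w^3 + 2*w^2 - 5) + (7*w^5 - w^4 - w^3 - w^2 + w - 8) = 7*w^5 + w^4 - 4*w^3 + w^2 + w - 13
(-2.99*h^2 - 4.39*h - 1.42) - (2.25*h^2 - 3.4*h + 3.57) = -5.24*h^2 - 0.99*h - 4.99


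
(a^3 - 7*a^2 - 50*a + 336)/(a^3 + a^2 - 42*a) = (a - 8)/a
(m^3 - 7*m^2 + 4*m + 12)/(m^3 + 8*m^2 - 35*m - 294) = (m^2 - m - 2)/(m^2 + 14*m + 49)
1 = 1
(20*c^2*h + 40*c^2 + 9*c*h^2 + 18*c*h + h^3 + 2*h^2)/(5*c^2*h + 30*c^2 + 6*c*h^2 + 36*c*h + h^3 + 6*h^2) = (4*c*h + 8*c + h^2 + 2*h)/(c*h + 6*c + h^2 + 6*h)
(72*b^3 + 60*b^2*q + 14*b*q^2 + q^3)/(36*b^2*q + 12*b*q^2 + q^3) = (2*b + q)/q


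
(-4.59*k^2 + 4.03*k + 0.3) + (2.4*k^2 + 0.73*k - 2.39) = -2.19*k^2 + 4.76*k - 2.09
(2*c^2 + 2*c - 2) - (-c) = 2*c^2 + 3*c - 2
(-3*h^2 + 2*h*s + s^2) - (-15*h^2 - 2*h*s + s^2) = 12*h^2 + 4*h*s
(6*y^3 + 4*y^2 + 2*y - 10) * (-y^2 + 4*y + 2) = -6*y^5 + 20*y^4 + 26*y^3 + 26*y^2 - 36*y - 20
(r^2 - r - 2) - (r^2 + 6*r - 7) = 5 - 7*r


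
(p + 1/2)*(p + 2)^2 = p^3 + 9*p^2/2 + 6*p + 2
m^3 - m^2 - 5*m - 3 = (m - 3)*(m + 1)^2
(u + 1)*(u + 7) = u^2 + 8*u + 7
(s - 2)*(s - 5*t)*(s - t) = s^3 - 6*s^2*t - 2*s^2 + 5*s*t^2 + 12*s*t - 10*t^2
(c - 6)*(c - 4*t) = c^2 - 4*c*t - 6*c + 24*t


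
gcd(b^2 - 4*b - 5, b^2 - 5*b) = b - 5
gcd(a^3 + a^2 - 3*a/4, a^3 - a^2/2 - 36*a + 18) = a - 1/2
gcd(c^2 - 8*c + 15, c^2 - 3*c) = c - 3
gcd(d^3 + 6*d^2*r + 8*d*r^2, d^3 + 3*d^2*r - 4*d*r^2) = d^2 + 4*d*r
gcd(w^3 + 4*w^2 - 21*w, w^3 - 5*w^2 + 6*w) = w^2 - 3*w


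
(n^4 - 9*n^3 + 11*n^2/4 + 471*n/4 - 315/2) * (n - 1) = n^5 - 10*n^4 + 47*n^3/4 + 115*n^2 - 1101*n/4 + 315/2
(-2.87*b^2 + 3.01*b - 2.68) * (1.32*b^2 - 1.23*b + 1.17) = -3.7884*b^4 + 7.5033*b^3 - 10.5978*b^2 + 6.8181*b - 3.1356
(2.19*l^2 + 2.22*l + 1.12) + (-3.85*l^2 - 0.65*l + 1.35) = -1.66*l^2 + 1.57*l + 2.47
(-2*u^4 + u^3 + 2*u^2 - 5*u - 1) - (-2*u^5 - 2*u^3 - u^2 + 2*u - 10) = 2*u^5 - 2*u^4 + 3*u^3 + 3*u^2 - 7*u + 9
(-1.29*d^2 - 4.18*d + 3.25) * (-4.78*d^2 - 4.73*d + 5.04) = 6.1662*d^4 + 26.0821*d^3 - 2.2652*d^2 - 36.4397*d + 16.38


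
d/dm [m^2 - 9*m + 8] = 2*m - 9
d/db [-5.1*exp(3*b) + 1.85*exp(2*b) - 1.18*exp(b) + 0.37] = (-15.3*exp(2*b) + 3.7*exp(b) - 1.18)*exp(b)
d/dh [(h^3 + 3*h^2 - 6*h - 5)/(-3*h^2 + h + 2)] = (-3*h^4 + 2*h^3 - 9*h^2 - 18*h - 7)/(9*h^4 - 6*h^3 - 11*h^2 + 4*h + 4)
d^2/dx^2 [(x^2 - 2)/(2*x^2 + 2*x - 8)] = (-x^3 + 6*x^2 - 6*x + 6)/(x^6 + 3*x^5 - 9*x^4 - 23*x^3 + 36*x^2 + 48*x - 64)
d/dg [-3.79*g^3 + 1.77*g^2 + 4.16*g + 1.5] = -11.37*g^2 + 3.54*g + 4.16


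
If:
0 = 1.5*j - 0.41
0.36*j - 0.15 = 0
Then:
No Solution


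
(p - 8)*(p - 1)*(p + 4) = p^3 - 5*p^2 - 28*p + 32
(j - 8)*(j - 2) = j^2 - 10*j + 16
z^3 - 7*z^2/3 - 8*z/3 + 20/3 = (z - 2)^2*(z + 5/3)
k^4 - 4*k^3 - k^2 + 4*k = k*(k - 4)*(k - 1)*(k + 1)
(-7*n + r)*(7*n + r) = -49*n^2 + r^2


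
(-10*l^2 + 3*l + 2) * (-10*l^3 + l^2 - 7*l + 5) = 100*l^5 - 40*l^4 + 53*l^3 - 69*l^2 + l + 10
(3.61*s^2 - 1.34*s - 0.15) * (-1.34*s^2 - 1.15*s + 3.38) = -4.8374*s^4 - 2.3559*s^3 + 13.9438*s^2 - 4.3567*s - 0.507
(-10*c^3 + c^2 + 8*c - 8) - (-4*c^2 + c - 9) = -10*c^3 + 5*c^2 + 7*c + 1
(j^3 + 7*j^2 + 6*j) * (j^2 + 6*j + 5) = j^5 + 13*j^4 + 53*j^3 + 71*j^2 + 30*j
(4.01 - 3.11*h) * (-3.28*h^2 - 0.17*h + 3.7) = 10.2008*h^3 - 12.6241*h^2 - 12.1887*h + 14.837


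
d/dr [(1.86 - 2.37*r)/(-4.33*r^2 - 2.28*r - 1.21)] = (-10.2621*r^2 + 16.1076*r + 7.1085)/(18.7489*r^4 + 19.7448*r^3 + 15.677*r^2 + 5.5176*r + 1.4641)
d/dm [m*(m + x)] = 2*m + x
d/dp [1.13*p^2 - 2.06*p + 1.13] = 2.26*p - 2.06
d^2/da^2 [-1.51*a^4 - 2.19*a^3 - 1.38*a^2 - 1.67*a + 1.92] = -18.12*a^2 - 13.14*a - 2.76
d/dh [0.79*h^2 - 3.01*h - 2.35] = 1.58*h - 3.01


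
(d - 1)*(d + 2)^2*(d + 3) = d^4 + 6*d^3 + 9*d^2 - 4*d - 12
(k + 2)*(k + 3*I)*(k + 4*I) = k^3 + 2*k^2 + 7*I*k^2 - 12*k + 14*I*k - 24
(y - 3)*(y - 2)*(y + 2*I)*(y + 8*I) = y^4 - 5*y^3 + 10*I*y^3 - 10*y^2 - 50*I*y^2 + 80*y + 60*I*y - 96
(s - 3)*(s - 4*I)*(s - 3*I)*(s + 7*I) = s^4 - 3*s^3 + 37*s^2 - 111*s - 84*I*s + 252*I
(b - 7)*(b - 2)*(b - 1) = b^3 - 10*b^2 + 23*b - 14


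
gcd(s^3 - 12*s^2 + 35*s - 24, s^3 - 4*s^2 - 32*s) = s - 8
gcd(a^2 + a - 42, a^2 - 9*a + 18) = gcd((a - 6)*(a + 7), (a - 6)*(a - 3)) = a - 6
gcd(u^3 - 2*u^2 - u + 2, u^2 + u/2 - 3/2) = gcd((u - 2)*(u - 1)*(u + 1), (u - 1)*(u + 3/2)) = u - 1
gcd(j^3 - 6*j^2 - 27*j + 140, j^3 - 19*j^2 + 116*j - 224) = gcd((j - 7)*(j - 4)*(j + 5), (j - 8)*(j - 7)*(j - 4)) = j^2 - 11*j + 28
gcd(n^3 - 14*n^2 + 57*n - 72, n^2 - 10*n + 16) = n - 8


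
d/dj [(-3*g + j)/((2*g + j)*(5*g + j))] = ((2*g + j)*(3*g - j) + (2*g + j)*(5*g + j) + (3*g - j)*(5*g + j))/((2*g + j)^2*(5*g + j)^2)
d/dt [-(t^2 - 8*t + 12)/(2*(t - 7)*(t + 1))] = (-t^2 + 19*t - 64)/(t^4 - 12*t^3 + 22*t^2 + 84*t + 49)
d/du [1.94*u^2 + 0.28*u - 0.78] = 3.88*u + 0.28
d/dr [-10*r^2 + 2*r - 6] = 2 - 20*r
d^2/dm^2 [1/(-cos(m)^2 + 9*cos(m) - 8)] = (4*sin(m)^4 - 51*sin(m)^2 + 423*cos(m)/4 - 27*cos(3*m)/4 - 99)/((cos(m) - 8)^3*(cos(m) - 1)^3)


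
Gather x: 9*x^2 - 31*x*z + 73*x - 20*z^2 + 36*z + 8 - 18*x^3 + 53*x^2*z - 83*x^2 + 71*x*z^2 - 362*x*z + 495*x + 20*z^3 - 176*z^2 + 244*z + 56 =-18*x^3 + x^2*(53*z - 74) + x*(71*z^2 - 393*z + 568) + 20*z^3 - 196*z^2 + 280*z + 64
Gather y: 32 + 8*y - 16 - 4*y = 4*y + 16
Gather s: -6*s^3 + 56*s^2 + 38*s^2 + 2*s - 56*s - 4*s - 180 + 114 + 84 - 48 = -6*s^3 + 94*s^2 - 58*s - 30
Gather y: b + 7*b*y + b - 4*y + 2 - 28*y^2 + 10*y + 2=2*b - 28*y^2 + y*(7*b + 6) + 4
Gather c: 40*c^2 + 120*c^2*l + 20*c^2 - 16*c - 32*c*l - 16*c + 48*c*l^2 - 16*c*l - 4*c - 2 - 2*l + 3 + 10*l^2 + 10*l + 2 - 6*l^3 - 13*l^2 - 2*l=c^2*(120*l + 60) + c*(48*l^2 - 48*l - 36) - 6*l^3 - 3*l^2 + 6*l + 3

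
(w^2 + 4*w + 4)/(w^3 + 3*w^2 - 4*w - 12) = (w + 2)/(w^2 + w - 6)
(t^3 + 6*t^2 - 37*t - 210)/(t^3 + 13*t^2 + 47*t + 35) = (t - 6)/(t + 1)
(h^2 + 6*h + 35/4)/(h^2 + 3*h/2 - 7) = (h + 5/2)/(h - 2)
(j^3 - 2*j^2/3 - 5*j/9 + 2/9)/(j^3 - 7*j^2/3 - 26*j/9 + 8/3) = (9*j^3 - 6*j^2 - 5*j + 2)/(9*j^3 - 21*j^2 - 26*j + 24)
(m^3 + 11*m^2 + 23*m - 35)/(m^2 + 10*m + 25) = (m^2 + 6*m - 7)/(m + 5)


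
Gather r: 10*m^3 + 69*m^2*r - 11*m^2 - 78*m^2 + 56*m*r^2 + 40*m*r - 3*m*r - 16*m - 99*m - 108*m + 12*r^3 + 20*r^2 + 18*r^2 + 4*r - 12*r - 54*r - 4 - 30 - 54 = 10*m^3 - 89*m^2 - 223*m + 12*r^3 + r^2*(56*m + 38) + r*(69*m^2 + 37*m - 62) - 88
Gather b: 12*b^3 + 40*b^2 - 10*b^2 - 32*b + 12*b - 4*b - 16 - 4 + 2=12*b^3 + 30*b^2 - 24*b - 18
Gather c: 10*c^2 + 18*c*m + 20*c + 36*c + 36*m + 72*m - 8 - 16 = 10*c^2 + c*(18*m + 56) + 108*m - 24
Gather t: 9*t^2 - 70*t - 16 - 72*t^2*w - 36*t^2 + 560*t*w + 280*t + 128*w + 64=t^2*(-72*w - 27) + t*(560*w + 210) + 128*w + 48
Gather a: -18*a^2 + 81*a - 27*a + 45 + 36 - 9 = -18*a^2 + 54*a + 72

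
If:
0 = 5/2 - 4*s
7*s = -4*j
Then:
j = -35/32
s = 5/8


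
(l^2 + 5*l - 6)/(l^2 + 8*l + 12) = (l - 1)/(l + 2)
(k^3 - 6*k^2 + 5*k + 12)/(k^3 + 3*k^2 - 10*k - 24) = (k^2 - 3*k - 4)/(k^2 + 6*k + 8)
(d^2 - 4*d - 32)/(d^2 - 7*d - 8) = (d + 4)/(d + 1)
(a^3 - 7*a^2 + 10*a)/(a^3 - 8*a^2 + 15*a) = (a - 2)/(a - 3)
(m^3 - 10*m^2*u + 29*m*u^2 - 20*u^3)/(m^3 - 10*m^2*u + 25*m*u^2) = (-m^2 + 5*m*u - 4*u^2)/(m*(-m + 5*u))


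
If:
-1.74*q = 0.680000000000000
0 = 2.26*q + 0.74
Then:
No Solution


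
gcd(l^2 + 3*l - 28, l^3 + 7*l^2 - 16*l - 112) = l^2 + 3*l - 28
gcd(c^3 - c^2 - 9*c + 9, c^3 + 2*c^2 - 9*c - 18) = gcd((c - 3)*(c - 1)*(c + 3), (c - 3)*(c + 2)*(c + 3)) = c^2 - 9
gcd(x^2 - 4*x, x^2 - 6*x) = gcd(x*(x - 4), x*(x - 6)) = x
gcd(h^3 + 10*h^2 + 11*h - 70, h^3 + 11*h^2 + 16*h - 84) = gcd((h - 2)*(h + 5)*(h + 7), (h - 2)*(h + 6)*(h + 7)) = h^2 + 5*h - 14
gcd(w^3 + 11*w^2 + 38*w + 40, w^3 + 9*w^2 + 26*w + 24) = w^2 + 6*w + 8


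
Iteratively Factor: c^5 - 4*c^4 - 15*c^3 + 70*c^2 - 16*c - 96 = (c - 4)*(c^4 - 15*c^2 + 10*c + 24) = (c - 4)*(c - 2)*(c^3 + 2*c^2 - 11*c - 12) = (c - 4)*(c - 2)*(c + 4)*(c^2 - 2*c - 3) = (c - 4)*(c - 3)*(c - 2)*(c + 4)*(c + 1)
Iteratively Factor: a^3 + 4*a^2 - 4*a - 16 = (a - 2)*(a^2 + 6*a + 8) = (a - 2)*(a + 2)*(a + 4)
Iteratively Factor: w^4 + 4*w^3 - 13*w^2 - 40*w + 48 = (w + 4)*(w^3 - 13*w + 12) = (w - 1)*(w + 4)*(w^2 + w - 12) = (w - 3)*(w - 1)*(w + 4)*(w + 4)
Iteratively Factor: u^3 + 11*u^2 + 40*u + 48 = (u + 4)*(u^2 + 7*u + 12) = (u + 4)^2*(u + 3)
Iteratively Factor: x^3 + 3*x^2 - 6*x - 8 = (x + 1)*(x^2 + 2*x - 8) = (x + 1)*(x + 4)*(x - 2)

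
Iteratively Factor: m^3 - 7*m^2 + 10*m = (m)*(m^2 - 7*m + 10) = m*(m - 2)*(m - 5)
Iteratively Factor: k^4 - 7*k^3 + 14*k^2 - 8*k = (k - 4)*(k^3 - 3*k^2 + 2*k) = k*(k - 4)*(k^2 - 3*k + 2) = k*(k - 4)*(k - 2)*(k - 1)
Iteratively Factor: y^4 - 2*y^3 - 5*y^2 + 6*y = (y)*(y^3 - 2*y^2 - 5*y + 6) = y*(y - 1)*(y^2 - y - 6) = y*(y - 3)*(y - 1)*(y + 2)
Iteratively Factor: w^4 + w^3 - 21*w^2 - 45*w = (w - 5)*(w^3 + 6*w^2 + 9*w) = (w - 5)*(w + 3)*(w^2 + 3*w) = w*(w - 5)*(w + 3)*(w + 3)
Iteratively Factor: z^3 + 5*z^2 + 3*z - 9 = (z - 1)*(z^2 + 6*z + 9) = (z - 1)*(z + 3)*(z + 3)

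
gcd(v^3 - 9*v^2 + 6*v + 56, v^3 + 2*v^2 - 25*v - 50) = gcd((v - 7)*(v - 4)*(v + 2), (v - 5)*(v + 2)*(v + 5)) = v + 2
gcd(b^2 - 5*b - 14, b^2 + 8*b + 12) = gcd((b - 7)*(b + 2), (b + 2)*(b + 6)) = b + 2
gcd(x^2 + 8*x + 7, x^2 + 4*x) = 1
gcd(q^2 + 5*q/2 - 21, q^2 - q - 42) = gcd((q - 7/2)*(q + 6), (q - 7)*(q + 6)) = q + 6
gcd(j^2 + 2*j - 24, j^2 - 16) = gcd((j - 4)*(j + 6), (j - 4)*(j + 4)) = j - 4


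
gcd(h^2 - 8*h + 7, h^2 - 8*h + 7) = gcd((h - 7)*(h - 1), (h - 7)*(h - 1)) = h^2 - 8*h + 7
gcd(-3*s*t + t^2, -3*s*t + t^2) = 3*s*t - t^2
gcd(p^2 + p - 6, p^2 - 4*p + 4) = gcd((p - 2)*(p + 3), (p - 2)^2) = p - 2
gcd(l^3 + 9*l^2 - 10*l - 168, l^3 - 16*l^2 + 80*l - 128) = l - 4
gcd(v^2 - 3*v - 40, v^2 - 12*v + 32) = v - 8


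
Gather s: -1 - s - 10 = -s - 11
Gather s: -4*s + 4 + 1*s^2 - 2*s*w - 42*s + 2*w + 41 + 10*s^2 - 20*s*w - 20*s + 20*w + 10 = 11*s^2 + s*(-22*w - 66) + 22*w + 55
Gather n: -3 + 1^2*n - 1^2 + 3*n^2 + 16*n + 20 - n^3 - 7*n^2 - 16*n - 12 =-n^3 - 4*n^2 + n + 4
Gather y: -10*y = -10*y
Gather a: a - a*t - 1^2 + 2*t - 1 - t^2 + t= a*(1 - t) - t^2 + 3*t - 2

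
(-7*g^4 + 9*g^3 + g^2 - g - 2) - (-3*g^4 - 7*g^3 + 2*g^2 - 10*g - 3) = -4*g^4 + 16*g^3 - g^2 + 9*g + 1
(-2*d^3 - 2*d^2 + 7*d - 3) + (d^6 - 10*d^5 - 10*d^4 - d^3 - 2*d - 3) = d^6 - 10*d^5 - 10*d^4 - 3*d^3 - 2*d^2 + 5*d - 6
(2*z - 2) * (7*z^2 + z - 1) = 14*z^3 - 12*z^2 - 4*z + 2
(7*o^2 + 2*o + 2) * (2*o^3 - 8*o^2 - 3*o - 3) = 14*o^5 - 52*o^4 - 33*o^3 - 43*o^2 - 12*o - 6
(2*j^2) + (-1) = 2*j^2 - 1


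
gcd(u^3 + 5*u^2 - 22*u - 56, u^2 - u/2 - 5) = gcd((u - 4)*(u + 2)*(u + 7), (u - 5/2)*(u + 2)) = u + 2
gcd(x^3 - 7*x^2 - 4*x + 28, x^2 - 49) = x - 7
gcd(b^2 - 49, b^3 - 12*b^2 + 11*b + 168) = b - 7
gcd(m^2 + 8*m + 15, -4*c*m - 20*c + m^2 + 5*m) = m + 5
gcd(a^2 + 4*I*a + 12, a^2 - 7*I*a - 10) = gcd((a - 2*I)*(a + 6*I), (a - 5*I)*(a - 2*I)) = a - 2*I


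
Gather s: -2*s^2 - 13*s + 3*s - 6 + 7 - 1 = -2*s^2 - 10*s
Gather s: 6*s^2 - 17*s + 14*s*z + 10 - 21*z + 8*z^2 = 6*s^2 + s*(14*z - 17) + 8*z^2 - 21*z + 10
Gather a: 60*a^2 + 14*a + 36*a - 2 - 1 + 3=60*a^2 + 50*a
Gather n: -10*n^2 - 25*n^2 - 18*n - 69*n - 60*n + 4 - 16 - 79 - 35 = -35*n^2 - 147*n - 126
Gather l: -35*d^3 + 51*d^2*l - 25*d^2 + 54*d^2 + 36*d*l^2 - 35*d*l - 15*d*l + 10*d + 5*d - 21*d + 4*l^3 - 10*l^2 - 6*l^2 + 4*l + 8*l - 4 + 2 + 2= -35*d^3 + 29*d^2 - 6*d + 4*l^3 + l^2*(36*d - 16) + l*(51*d^2 - 50*d + 12)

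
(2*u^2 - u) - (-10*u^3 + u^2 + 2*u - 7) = 10*u^3 + u^2 - 3*u + 7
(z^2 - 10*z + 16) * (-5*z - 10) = -5*z^3 + 40*z^2 + 20*z - 160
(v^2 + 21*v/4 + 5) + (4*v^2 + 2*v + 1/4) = 5*v^2 + 29*v/4 + 21/4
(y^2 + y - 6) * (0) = 0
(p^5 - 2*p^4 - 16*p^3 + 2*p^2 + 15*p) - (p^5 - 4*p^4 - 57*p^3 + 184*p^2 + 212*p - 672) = 2*p^4 + 41*p^3 - 182*p^2 - 197*p + 672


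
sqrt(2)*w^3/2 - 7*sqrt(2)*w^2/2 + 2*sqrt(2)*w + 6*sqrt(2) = (w - 6)*(w - 2)*(sqrt(2)*w/2 + sqrt(2)/2)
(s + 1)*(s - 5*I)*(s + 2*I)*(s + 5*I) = s^4 + s^3 + 2*I*s^3 + 25*s^2 + 2*I*s^2 + 25*s + 50*I*s + 50*I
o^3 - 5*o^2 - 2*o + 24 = (o - 4)*(o - 3)*(o + 2)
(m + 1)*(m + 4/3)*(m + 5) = m^3 + 22*m^2/3 + 13*m + 20/3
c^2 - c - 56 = (c - 8)*(c + 7)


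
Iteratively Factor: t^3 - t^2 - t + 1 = (t - 1)*(t^2 - 1) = (t - 1)^2*(t + 1)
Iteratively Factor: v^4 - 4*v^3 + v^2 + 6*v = (v + 1)*(v^3 - 5*v^2 + 6*v) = (v - 2)*(v + 1)*(v^2 - 3*v) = v*(v - 2)*(v + 1)*(v - 3)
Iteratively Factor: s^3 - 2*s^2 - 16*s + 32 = (s - 2)*(s^2 - 16) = (s - 4)*(s - 2)*(s + 4)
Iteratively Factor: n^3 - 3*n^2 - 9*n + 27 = (n - 3)*(n^2 - 9) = (n - 3)^2*(n + 3)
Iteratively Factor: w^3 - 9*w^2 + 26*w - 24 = (w - 2)*(w^2 - 7*w + 12) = (w - 4)*(w - 2)*(w - 3)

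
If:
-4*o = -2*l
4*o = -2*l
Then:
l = 0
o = 0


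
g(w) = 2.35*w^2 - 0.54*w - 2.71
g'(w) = 4.7*w - 0.54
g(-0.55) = -1.70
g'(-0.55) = -3.12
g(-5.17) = 62.89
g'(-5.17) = -24.84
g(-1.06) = 0.50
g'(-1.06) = -5.52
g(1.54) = 2.03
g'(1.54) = 6.70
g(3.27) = 20.65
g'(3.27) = 14.83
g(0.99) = -0.94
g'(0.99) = 4.11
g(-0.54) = -1.73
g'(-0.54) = -3.08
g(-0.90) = -0.32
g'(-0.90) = -4.77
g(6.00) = 78.65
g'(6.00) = 27.66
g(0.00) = -2.71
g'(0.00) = -0.54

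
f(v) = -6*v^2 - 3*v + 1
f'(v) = -12*v - 3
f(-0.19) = 1.35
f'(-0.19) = -0.72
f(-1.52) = -8.30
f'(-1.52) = 15.24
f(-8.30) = -387.44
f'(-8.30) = 96.60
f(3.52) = -83.90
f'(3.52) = -45.24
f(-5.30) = -151.64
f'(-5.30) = 60.60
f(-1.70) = -11.24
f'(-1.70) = 17.40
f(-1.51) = -8.15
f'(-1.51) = 15.12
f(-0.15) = 1.32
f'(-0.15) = -1.20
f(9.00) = -512.00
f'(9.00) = -111.00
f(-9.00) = -458.00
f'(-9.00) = 105.00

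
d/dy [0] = 0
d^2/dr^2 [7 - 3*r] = 0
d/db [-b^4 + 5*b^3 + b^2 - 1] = b*(-4*b^2 + 15*b + 2)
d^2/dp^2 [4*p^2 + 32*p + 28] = 8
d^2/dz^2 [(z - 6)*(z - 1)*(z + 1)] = 6*z - 12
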